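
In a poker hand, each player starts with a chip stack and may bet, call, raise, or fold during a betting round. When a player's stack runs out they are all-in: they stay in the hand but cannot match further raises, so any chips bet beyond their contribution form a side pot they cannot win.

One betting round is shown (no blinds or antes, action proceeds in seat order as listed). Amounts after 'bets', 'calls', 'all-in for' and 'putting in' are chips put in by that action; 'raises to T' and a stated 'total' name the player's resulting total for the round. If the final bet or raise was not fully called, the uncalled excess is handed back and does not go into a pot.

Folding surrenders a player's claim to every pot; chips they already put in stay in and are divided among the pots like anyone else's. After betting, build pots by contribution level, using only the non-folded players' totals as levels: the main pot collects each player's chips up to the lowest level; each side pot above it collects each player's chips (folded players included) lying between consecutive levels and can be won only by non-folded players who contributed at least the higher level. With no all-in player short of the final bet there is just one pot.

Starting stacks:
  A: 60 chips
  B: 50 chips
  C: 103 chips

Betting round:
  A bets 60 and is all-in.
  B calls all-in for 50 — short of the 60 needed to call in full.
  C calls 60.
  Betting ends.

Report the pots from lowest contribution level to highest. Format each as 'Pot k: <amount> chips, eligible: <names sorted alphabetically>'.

Contributions: A=60, B=50, C=60
Pot levels (distinct totals of non-folded players): 50, 60
Layer 1-50: 50 each from A, B, C = 50*3 = 150 chips; eligible A, B, C
Layer 51-60: 10 each from A, C = 10*2 = 20 chips; eligible A, C

Pot 1: 150 chips, eligible: A, B, C
Pot 2: 20 chips, eligible: A, C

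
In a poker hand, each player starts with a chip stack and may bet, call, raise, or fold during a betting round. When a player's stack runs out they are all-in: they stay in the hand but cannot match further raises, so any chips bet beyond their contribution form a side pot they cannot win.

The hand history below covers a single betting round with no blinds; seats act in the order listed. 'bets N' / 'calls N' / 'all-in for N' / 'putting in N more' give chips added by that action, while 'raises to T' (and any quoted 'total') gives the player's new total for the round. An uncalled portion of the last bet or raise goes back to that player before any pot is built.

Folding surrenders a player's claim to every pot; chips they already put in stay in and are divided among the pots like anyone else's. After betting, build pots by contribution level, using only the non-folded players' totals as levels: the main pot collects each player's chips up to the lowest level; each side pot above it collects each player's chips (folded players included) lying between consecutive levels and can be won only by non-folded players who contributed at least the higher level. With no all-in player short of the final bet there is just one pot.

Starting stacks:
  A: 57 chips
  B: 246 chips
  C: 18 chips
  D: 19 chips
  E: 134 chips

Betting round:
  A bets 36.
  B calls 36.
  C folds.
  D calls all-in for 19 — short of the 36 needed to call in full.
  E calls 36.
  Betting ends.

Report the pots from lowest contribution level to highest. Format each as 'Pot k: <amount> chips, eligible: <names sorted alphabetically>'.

Pot 1: 76 chips, eligible: A, B, D, E
Pot 2: 51 chips, eligible: A, B, E

Derivation:
Contributions: A=36, B=36, D=19, E=36
Folded: C
Pot levels (distinct totals of non-folded players): 19, 36
Layer 1-19: 19 each from A, B, D, E = 19*4 = 76 chips; eligible A, B, D, E
Layer 20-36: 17 each from A, B, E = 17*3 = 51 chips; eligible A, B, E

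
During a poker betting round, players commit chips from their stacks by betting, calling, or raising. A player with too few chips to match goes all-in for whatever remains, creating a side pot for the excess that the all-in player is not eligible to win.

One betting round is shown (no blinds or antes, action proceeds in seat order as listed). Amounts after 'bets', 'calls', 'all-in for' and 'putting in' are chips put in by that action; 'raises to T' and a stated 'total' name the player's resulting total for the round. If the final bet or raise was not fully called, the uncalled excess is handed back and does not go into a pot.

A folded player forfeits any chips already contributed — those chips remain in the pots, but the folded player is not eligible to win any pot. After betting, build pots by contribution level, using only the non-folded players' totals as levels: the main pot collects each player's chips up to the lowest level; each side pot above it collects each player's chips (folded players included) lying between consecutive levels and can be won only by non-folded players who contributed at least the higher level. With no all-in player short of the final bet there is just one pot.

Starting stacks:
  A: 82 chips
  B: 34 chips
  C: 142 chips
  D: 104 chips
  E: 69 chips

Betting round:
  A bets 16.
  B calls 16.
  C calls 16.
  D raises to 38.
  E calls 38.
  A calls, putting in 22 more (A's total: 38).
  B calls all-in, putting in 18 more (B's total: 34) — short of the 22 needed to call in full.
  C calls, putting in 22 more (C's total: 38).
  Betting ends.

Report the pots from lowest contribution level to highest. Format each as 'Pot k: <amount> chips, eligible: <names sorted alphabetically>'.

Contributions: A=38, B=34, C=38, D=38, E=38
Pot levels (distinct totals of non-folded players): 34, 38
Layer 1-34: 34 each from A, B, C, D, E = 34*5 = 170 chips; eligible A, B, C, D, E
Layer 35-38: 4 each from A, C, D, E = 4*4 = 16 chips; eligible A, C, D, E

Pot 1: 170 chips, eligible: A, B, C, D, E
Pot 2: 16 chips, eligible: A, C, D, E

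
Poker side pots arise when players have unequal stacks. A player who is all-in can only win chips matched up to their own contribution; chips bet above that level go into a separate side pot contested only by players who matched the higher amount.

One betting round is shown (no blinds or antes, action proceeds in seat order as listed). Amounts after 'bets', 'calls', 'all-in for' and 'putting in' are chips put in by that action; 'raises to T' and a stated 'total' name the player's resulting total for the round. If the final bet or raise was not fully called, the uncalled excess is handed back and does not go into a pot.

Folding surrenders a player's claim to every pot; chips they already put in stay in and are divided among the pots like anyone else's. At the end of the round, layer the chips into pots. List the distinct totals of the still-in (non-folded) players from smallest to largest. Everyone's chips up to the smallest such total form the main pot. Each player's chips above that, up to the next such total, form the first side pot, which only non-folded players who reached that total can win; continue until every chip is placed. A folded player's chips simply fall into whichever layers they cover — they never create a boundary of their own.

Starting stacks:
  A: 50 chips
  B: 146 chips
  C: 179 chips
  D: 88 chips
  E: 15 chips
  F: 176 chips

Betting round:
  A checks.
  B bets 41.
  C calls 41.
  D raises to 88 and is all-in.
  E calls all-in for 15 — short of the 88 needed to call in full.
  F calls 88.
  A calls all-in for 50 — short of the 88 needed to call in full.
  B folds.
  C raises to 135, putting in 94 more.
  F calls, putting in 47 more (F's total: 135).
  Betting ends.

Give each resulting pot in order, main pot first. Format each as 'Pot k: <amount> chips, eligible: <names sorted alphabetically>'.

Contributions: A=50, B=41, C=135, D=88, E=15, F=135
Folded: B
Pot levels (distinct totals of non-folded players): 15, 50, 88, 135
Layer 1-15: 15 each from A, B, C, D, E, F = 15*6 = 90 chips; eligible A, C, D, E, F
Layer 16-50: A 35 + B 26 + C 35 + D 35 + F 35 = 166 chips; eligible A, C, D, F
Layer 51-88: 38 each from C, D, F = 38*3 = 114 chips; eligible C, D, F
Layer 89-135: 47 each from C, F = 47*2 = 94 chips; eligible C, F

Pot 1: 90 chips, eligible: A, C, D, E, F
Pot 2: 166 chips, eligible: A, C, D, F
Pot 3: 114 chips, eligible: C, D, F
Pot 4: 94 chips, eligible: C, F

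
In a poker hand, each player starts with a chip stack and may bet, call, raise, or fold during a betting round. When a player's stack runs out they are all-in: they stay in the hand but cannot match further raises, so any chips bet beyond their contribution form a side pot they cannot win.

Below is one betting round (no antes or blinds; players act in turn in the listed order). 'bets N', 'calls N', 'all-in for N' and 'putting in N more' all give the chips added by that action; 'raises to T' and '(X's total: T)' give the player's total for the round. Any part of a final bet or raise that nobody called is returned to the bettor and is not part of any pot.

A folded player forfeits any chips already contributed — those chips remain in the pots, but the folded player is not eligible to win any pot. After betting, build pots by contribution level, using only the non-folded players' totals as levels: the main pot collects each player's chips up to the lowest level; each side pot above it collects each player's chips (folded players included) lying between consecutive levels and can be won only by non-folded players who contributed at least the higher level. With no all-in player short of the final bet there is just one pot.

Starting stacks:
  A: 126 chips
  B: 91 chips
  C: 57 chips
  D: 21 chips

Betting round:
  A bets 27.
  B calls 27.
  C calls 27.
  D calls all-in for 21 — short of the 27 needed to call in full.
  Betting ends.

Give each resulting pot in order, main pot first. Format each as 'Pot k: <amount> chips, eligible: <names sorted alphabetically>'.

Contributions: A=27, B=27, C=27, D=21
Pot levels (distinct totals of non-folded players): 21, 27
Layer 1-21: 21 each from A, B, C, D = 21*4 = 84 chips; eligible A, B, C, D
Layer 22-27: 6 each from A, B, C = 6*3 = 18 chips; eligible A, B, C

Pot 1: 84 chips, eligible: A, B, C, D
Pot 2: 18 chips, eligible: A, B, C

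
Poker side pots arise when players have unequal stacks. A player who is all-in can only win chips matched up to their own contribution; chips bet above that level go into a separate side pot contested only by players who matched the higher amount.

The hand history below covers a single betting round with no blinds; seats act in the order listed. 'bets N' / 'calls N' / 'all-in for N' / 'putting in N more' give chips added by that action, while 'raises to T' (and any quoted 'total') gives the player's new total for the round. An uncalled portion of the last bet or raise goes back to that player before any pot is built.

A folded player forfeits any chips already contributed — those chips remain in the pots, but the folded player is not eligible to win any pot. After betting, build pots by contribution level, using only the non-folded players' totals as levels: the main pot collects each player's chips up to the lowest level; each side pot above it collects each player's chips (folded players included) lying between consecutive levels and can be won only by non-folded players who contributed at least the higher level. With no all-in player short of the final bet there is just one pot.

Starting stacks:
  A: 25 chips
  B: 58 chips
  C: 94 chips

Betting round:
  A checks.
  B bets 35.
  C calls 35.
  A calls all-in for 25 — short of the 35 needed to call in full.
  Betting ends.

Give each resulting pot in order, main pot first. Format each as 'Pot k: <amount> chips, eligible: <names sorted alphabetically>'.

Contributions: A=25, B=35, C=35
Pot levels (distinct totals of non-folded players): 25, 35
Layer 1-25: 25 each from A, B, C = 25*3 = 75 chips; eligible A, B, C
Layer 26-35: 10 each from B, C = 10*2 = 20 chips; eligible B, C

Pot 1: 75 chips, eligible: A, B, C
Pot 2: 20 chips, eligible: B, C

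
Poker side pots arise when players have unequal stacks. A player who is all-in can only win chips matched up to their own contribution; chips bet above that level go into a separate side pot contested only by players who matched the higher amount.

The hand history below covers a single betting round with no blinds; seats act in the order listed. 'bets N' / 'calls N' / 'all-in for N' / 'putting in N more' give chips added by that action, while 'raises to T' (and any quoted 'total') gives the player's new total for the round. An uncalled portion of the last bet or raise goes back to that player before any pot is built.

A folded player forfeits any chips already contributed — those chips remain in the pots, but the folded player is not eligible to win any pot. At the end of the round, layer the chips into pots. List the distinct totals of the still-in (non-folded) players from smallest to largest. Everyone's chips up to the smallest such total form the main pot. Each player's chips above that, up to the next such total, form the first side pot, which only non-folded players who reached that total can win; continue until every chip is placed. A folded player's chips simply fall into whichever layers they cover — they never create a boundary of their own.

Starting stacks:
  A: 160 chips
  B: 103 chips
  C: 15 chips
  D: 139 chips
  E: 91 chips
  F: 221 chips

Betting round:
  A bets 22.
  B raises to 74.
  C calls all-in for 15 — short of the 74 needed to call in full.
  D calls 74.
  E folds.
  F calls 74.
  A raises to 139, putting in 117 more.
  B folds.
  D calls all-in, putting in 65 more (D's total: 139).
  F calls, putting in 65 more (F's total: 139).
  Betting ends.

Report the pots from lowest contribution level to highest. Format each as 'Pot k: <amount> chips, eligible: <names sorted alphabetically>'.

Contributions: A=139, B=74, C=15, D=139, F=139
Folded: B, E
Pot levels (distinct totals of non-folded players): 15, 139
Layer 1-15: 15 each from A, B, C, D, F = 15*5 = 75 chips; eligible A, C, D, F
Layer 16-139: A 124 + B 59 + D 124 + F 124 = 431 chips; eligible A, D, F

Pot 1: 75 chips, eligible: A, C, D, F
Pot 2: 431 chips, eligible: A, D, F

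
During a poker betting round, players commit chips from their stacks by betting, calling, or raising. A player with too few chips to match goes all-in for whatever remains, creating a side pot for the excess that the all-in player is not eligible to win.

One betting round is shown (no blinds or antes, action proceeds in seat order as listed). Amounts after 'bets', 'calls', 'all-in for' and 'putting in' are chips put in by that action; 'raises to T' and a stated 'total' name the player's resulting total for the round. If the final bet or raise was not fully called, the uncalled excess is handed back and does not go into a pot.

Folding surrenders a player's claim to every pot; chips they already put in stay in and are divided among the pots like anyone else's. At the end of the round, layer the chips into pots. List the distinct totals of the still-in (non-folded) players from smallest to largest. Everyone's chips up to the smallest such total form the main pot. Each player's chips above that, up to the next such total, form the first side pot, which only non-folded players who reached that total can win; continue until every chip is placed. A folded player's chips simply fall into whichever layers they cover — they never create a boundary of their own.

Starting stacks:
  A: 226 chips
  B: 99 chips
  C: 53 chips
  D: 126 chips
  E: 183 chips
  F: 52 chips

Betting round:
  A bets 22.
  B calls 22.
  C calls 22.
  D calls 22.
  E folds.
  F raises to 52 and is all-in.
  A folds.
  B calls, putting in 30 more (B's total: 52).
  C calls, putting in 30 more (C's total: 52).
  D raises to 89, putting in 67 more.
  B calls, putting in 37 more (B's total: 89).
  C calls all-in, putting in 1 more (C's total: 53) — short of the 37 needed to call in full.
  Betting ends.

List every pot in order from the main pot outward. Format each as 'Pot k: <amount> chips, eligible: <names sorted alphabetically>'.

Pot 1: 230 chips, eligible: B, C, D, F
Pot 2: 3 chips, eligible: B, C, D
Pot 3: 72 chips, eligible: B, D

Derivation:
Contributions: A=22, B=89, C=53, D=89, F=52
Folded: A, E
Pot levels (distinct totals of non-folded players): 52, 53, 89
Layer 1-52: A 22 + B 52 + C 52 + D 52 + F 52 = 230 chips; eligible B, C, D, F
Layer 53-53: 1 each from B, C, D = 1*3 = 3 chips; eligible B, C, D
Layer 54-89: 36 each from B, D = 36*2 = 72 chips; eligible B, D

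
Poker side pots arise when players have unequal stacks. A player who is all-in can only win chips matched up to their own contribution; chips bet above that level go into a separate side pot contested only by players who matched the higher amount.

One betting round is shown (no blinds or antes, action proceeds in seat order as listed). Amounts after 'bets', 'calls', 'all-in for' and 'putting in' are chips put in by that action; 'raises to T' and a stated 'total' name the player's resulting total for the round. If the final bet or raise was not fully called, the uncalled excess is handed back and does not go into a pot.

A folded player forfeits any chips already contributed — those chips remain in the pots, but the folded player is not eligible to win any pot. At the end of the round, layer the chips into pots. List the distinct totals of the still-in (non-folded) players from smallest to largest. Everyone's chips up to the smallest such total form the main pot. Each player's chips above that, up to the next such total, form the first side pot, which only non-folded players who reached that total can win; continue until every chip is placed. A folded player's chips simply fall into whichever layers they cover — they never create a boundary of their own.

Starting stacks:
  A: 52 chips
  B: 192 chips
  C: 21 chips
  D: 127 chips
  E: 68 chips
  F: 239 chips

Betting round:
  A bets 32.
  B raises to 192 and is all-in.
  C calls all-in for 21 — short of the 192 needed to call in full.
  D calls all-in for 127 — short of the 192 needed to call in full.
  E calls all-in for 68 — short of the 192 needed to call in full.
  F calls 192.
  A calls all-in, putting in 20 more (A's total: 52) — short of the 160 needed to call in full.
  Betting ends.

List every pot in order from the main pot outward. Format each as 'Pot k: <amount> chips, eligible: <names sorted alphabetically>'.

Contributions: A=52, B=192, C=21, D=127, E=68, F=192
Pot levels (distinct totals of non-folded players): 21, 52, 68, 127, 192
Layer 1-21: 21 each from A, B, C, D, E, F = 21*6 = 126 chips; eligible A, B, C, D, E, F
Layer 22-52: 31 each from A, B, D, E, F = 31*5 = 155 chips; eligible A, B, D, E, F
Layer 53-68: 16 each from B, D, E, F = 16*4 = 64 chips; eligible B, D, E, F
Layer 69-127: 59 each from B, D, F = 59*3 = 177 chips; eligible B, D, F
Layer 128-192: 65 each from B, F = 65*2 = 130 chips; eligible B, F

Pot 1: 126 chips, eligible: A, B, C, D, E, F
Pot 2: 155 chips, eligible: A, B, D, E, F
Pot 3: 64 chips, eligible: B, D, E, F
Pot 4: 177 chips, eligible: B, D, F
Pot 5: 130 chips, eligible: B, F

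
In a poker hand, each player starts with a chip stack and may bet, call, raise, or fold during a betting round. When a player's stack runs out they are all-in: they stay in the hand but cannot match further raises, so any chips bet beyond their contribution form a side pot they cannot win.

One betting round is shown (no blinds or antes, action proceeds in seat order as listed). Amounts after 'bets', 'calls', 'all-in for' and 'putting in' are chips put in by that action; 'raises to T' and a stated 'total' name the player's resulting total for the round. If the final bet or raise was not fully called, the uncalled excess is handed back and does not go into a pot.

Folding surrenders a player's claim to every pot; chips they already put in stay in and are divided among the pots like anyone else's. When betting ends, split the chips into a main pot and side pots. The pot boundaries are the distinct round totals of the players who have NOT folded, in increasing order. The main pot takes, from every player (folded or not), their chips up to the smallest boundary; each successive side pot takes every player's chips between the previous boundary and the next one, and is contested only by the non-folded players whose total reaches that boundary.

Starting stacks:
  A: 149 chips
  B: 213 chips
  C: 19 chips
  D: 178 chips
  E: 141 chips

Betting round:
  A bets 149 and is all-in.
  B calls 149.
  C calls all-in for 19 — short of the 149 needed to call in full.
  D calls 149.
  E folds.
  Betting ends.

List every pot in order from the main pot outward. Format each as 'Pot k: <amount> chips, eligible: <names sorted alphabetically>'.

Contributions: A=149, B=149, C=19, D=149
Folded: E
Pot levels (distinct totals of non-folded players): 19, 149
Layer 1-19: 19 each from A, B, C, D = 19*4 = 76 chips; eligible A, B, C, D
Layer 20-149: 130 each from A, B, D = 130*3 = 390 chips; eligible A, B, D

Pot 1: 76 chips, eligible: A, B, C, D
Pot 2: 390 chips, eligible: A, B, D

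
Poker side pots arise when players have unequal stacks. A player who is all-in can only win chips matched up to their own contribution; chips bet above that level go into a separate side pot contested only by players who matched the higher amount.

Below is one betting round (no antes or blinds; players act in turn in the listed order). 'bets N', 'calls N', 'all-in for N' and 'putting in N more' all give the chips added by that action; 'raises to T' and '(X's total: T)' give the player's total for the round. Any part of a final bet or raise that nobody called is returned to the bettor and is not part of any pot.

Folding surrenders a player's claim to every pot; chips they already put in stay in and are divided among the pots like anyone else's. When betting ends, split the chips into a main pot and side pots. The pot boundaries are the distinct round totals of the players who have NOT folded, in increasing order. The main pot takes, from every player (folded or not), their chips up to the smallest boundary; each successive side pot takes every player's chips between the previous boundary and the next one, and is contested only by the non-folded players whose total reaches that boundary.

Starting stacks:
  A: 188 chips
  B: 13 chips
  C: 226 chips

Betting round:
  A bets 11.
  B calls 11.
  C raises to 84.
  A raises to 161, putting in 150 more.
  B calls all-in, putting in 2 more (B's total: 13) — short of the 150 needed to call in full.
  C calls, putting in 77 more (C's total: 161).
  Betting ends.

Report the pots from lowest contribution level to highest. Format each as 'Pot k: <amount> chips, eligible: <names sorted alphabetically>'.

Pot 1: 39 chips, eligible: A, B, C
Pot 2: 296 chips, eligible: A, C

Derivation:
Contributions: A=161, B=13, C=161
Pot levels (distinct totals of non-folded players): 13, 161
Layer 1-13: 13 each from A, B, C = 13*3 = 39 chips; eligible A, B, C
Layer 14-161: 148 each from A, C = 148*2 = 296 chips; eligible A, C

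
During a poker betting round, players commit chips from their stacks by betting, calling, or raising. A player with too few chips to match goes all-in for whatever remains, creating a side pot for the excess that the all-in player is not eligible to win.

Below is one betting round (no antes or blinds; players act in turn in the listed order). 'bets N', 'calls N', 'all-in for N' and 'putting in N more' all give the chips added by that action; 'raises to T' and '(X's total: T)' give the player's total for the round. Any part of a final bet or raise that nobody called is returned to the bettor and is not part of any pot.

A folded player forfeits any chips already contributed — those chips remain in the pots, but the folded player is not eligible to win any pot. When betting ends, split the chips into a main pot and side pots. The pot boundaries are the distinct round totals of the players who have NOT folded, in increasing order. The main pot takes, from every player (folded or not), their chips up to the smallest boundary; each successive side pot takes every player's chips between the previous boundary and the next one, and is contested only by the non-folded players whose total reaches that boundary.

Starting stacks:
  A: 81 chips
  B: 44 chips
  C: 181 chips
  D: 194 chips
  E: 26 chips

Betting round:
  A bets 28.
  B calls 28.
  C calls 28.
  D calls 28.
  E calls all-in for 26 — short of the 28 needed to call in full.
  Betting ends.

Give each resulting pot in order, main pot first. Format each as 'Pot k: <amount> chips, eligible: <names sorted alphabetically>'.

Pot 1: 130 chips, eligible: A, B, C, D, E
Pot 2: 8 chips, eligible: A, B, C, D

Derivation:
Contributions: A=28, B=28, C=28, D=28, E=26
Pot levels (distinct totals of non-folded players): 26, 28
Layer 1-26: 26 each from A, B, C, D, E = 26*5 = 130 chips; eligible A, B, C, D, E
Layer 27-28: 2 each from A, B, C, D = 2*4 = 8 chips; eligible A, B, C, D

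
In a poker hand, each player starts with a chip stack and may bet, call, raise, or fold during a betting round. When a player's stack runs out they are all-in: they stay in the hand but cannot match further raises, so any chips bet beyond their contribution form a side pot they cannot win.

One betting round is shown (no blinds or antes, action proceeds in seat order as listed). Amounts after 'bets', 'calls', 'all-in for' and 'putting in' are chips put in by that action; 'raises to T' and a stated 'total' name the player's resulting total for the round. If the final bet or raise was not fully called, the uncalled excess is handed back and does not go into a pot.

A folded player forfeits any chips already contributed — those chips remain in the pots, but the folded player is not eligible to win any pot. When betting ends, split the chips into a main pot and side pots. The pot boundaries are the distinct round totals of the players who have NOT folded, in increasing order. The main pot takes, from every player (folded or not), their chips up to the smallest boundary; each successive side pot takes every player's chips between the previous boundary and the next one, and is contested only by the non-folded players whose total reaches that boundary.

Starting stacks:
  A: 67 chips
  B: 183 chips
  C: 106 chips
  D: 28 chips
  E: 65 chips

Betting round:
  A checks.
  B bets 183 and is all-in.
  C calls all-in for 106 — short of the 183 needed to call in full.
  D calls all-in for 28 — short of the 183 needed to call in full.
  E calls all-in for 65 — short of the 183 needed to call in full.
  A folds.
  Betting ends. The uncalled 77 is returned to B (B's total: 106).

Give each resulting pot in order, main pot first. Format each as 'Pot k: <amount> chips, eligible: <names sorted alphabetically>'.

Contributions (after 77 returned to B): B=106, C=106, D=28, E=65
Folded: A
Pot levels (distinct totals of non-folded players): 28, 65, 106
Layer 1-28: 28 each from B, C, D, E = 28*4 = 112 chips; eligible B, C, D, E
Layer 29-65: 37 each from B, C, E = 37*3 = 111 chips; eligible B, C, E
Layer 66-106: 41 each from B, C = 41*2 = 82 chips; eligible B, C

Pot 1: 112 chips, eligible: B, C, D, E
Pot 2: 111 chips, eligible: B, C, E
Pot 3: 82 chips, eligible: B, C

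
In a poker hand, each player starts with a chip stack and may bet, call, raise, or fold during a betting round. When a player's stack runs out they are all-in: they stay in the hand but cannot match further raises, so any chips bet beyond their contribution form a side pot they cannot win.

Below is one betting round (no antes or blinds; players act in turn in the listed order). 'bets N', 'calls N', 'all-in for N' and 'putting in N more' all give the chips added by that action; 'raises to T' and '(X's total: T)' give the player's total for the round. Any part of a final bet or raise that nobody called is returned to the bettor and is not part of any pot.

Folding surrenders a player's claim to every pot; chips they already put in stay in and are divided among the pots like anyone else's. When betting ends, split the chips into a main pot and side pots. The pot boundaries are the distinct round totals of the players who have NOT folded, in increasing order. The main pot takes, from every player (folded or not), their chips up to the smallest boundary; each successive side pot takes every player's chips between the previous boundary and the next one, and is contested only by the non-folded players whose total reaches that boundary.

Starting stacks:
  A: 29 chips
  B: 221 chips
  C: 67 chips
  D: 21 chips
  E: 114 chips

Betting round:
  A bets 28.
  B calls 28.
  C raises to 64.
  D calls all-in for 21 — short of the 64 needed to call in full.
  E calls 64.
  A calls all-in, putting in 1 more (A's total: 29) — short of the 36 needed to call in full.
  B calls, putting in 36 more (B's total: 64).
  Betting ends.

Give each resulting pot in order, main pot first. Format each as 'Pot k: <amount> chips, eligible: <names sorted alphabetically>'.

Pot 1: 105 chips, eligible: A, B, C, D, E
Pot 2: 32 chips, eligible: A, B, C, E
Pot 3: 105 chips, eligible: B, C, E

Derivation:
Contributions: A=29, B=64, C=64, D=21, E=64
Pot levels (distinct totals of non-folded players): 21, 29, 64
Layer 1-21: 21 each from A, B, C, D, E = 21*5 = 105 chips; eligible A, B, C, D, E
Layer 22-29: 8 each from A, B, C, E = 8*4 = 32 chips; eligible A, B, C, E
Layer 30-64: 35 each from B, C, E = 35*3 = 105 chips; eligible B, C, E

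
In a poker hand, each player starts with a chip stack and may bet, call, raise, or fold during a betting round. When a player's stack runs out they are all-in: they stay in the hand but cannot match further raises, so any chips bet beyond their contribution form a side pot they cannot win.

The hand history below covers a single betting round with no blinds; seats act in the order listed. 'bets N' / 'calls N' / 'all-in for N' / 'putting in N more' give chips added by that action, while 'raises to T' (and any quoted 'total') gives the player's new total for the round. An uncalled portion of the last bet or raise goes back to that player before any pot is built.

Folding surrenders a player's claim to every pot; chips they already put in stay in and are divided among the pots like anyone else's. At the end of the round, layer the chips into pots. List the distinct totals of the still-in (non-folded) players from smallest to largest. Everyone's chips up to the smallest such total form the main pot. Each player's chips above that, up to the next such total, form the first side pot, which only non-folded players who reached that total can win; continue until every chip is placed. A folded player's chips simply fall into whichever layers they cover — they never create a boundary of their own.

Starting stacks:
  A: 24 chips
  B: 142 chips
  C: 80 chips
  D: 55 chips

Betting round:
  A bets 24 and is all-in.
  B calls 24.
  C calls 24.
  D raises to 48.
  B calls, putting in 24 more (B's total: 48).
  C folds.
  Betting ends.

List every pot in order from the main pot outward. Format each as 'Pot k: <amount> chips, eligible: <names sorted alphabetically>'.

Pot 1: 96 chips, eligible: A, B, D
Pot 2: 48 chips, eligible: B, D

Derivation:
Contributions: A=24, B=48, C=24, D=48
Folded: C
Pot levels (distinct totals of non-folded players): 24, 48
Layer 1-24: 24 each from A, B, C, D = 24*4 = 96 chips; eligible A, B, D
Layer 25-48: 24 each from B, D = 24*2 = 48 chips; eligible B, D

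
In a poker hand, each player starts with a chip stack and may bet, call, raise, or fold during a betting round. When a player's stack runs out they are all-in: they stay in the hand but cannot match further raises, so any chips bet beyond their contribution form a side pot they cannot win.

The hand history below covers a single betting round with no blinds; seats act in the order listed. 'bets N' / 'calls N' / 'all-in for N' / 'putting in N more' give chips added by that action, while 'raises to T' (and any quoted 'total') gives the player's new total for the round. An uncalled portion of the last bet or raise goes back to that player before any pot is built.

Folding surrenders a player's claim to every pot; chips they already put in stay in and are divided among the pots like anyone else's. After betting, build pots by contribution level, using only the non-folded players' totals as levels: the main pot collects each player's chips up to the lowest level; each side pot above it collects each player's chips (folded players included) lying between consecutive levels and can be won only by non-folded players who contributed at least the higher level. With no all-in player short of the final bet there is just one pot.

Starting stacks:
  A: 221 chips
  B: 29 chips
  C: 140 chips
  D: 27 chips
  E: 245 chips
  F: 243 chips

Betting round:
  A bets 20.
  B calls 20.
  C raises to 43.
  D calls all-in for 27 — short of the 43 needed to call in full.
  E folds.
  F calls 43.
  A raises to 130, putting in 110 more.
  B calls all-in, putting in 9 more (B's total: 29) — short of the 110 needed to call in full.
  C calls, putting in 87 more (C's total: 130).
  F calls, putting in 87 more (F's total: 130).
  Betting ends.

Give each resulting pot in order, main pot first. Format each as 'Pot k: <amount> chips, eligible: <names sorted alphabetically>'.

Contributions: A=130, B=29, C=130, D=27, F=130
Folded: E
Pot levels (distinct totals of non-folded players): 27, 29, 130
Layer 1-27: 27 each from A, B, C, D, F = 27*5 = 135 chips; eligible A, B, C, D, F
Layer 28-29: 2 each from A, B, C, F = 2*4 = 8 chips; eligible A, B, C, F
Layer 30-130: 101 each from A, C, F = 101*3 = 303 chips; eligible A, C, F

Pot 1: 135 chips, eligible: A, B, C, D, F
Pot 2: 8 chips, eligible: A, B, C, F
Pot 3: 303 chips, eligible: A, C, F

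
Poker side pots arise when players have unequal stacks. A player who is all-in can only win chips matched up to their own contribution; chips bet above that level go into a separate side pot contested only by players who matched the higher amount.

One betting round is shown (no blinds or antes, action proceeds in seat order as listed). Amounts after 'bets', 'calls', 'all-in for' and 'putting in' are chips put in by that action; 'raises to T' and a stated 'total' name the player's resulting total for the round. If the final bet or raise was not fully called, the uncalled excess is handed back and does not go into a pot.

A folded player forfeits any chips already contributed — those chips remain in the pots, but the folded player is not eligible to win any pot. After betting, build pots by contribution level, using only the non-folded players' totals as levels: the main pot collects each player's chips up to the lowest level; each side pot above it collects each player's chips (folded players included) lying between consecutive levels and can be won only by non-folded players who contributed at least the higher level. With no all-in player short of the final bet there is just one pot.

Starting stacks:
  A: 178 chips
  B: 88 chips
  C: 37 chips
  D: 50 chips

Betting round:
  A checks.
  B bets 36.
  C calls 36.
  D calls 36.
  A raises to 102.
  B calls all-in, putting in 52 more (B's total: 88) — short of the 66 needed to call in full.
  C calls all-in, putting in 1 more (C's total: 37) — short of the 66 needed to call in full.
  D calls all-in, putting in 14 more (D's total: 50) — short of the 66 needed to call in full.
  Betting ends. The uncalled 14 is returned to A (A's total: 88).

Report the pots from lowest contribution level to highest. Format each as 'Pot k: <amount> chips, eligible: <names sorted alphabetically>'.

Contributions (after 14 returned to A): A=88, B=88, C=37, D=50
Pot levels (distinct totals of non-folded players): 37, 50, 88
Layer 1-37: 37 each from A, B, C, D = 37*4 = 148 chips; eligible A, B, C, D
Layer 38-50: 13 each from A, B, D = 13*3 = 39 chips; eligible A, B, D
Layer 51-88: 38 each from A, B = 38*2 = 76 chips; eligible A, B

Pot 1: 148 chips, eligible: A, B, C, D
Pot 2: 39 chips, eligible: A, B, D
Pot 3: 76 chips, eligible: A, B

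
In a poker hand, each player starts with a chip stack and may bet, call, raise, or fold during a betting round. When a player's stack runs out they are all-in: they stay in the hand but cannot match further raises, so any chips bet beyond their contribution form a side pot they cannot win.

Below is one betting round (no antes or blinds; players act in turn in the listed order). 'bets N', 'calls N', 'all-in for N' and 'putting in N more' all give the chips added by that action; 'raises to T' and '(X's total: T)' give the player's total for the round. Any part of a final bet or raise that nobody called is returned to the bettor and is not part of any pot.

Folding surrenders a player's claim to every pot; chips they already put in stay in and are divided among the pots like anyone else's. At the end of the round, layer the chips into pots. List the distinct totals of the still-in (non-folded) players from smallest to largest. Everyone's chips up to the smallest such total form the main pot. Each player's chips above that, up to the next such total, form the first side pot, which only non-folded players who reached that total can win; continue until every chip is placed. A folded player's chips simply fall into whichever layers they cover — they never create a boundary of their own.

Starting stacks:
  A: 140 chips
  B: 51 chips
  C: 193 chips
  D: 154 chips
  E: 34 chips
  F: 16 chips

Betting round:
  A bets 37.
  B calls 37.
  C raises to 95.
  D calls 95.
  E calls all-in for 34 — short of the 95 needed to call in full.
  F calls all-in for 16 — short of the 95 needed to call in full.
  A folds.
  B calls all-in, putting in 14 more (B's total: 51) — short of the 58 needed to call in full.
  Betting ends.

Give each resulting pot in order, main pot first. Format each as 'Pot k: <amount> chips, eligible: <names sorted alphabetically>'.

Contributions: A=37, B=51, C=95, D=95, E=34, F=16
Folded: A
Pot levels (distinct totals of non-folded players): 16, 34, 51, 95
Layer 1-16: 16 each from A, B, C, D, E, F = 16*6 = 96 chips; eligible B, C, D, E, F
Layer 17-34: 18 each from A, B, C, D, E = 18*5 = 90 chips; eligible B, C, D, E
Layer 35-51: A 3 + B 17 + C 17 + D 17 = 54 chips; eligible B, C, D
Layer 52-95: 44 each from C, D = 44*2 = 88 chips; eligible C, D

Pot 1: 96 chips, eligible: B, C, D, E, F
Pot 2: 90 chips, eligible: B, C, D, E
Pot 3: 54 chips, eligible: B, C, D
Pot 4: 88 chips, eligible: C, D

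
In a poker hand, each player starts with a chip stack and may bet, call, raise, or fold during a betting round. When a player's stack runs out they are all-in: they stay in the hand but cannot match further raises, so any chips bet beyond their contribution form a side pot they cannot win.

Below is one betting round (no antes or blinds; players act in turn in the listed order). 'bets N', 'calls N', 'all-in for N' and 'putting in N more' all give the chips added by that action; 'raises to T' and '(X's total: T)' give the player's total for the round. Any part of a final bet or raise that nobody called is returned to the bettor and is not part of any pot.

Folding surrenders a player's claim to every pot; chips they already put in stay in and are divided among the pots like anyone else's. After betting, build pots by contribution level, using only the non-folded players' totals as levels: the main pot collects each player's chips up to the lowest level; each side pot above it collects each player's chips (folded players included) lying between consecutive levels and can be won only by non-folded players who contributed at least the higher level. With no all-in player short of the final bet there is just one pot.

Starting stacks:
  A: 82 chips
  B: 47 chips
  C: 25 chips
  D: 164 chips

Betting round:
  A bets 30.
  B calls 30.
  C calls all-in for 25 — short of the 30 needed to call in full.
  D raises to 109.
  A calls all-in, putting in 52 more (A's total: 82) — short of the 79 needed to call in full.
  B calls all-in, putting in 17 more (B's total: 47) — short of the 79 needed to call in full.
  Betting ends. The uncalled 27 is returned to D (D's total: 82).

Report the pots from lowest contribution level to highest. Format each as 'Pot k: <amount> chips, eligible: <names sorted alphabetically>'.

Contributions (after 27 returned to D): A=82, B=47, C=25, D=82
Pot levels (distinct totals of non-folded players): 25, 47, 82
Layer 1-25: 25 each from A, B, C, D = 25*4 = 100 chips; eligible A, B, C, D
Layer 26-47: 22 each from A, B, D = 22*3 = 66 chips; eligible A, B, D
Layer 48-82: 35 each from A, D = 35*2 = 70 chips; eligible A, D

Pot 1: 100 chips, eligible: A, B, C, D
Pot 2: 66 chips, eligible: A, B, D
Pot 3: 70 chips, eligible: A, D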